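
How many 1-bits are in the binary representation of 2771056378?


0b10100101001010101111011011111010 has 19 set bits

19


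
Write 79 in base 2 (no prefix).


79 = 1001111 in binary

1001111


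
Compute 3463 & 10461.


0b110110000111 & 0b10100011011101 = 0b100010000101 = 2181

2181


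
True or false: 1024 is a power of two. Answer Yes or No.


0b10000000000. Only one bit set => Yes

Yes


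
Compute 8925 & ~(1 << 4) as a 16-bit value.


8925 & ~(1 << 4) = 8909

8909


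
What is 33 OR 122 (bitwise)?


0b100001 | 0b1111010 = 0b1111011 = 123

123


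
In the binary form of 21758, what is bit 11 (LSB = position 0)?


0b101010011111110, position 11 = 0

0


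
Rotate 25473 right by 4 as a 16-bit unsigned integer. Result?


Rotate 0b110001110000001 right by 4 (16-bit) = 0b1011000111000 = 5688

5688


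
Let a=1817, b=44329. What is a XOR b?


1817 ^ 44329 = 43568

43568


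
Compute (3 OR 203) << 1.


Step 1: 3 | 203 = 203
Step 2: 203 << 1 = 406

406


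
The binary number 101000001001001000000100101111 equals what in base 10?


101000001001001000000100101111 in decimal = 673481007

673481007


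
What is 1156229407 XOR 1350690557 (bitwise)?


0b1000100111010101010100100011111 ^ 0b1010000100000011110011011111101 = 0b10100011010110100111111100010 = 342577122

342577122


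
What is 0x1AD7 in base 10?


1AD7 hex = 6871 decimal

6871


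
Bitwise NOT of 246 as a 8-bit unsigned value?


~0b11110110 = 0b1001 = 9 (8-bit unsigned)

9


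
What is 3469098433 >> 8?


0b11001110110001100011110111000001 >> 8 = 0b110011101100011000111101 = 13551165

13551165


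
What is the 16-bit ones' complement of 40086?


40086 ^ 65535 = 25449

25449


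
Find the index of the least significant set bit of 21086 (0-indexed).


0b101001001011110. Lowest set bit at position 1

1


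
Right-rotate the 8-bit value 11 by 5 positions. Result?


Rotate 0b1011 right by 5 (8-bit) = 0b1011000 = 88

88


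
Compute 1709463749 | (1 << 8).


1709463749 | (1 << 8) = 1709463749 | 256 = 1709464005

1709464005


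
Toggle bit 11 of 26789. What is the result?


26789 ^ (1 << 11) = 26789 ^ 2048 = 24741

24741


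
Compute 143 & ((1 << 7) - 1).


143 & 127 = 15

15


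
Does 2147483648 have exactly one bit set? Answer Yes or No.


0b10000000000000000000000000000000. Only one bit set => Yes

Yes


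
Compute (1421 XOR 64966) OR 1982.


Step 1: 1421 ^ 64966 = 63563
Step 2: 63563 | 1982 = 65535

65535


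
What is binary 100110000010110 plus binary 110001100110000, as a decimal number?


100110000010110 + 110001100110000 = 1010111101000110 = 44870

44870


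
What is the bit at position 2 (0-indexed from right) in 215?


0b11010111, position 2 = 1

1


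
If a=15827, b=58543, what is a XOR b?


15827 ^ 58543 = 55676

55676


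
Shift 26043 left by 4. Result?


0b110010110111011 << 4 = 0b1100101101110110000 = 416688

416688


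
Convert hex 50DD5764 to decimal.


50DD5764 hex = 1356683108 decimal

1356683108


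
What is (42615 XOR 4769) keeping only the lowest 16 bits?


Step 1: 42615 ^ 4769 = 46294
Step 2: 46294 & 65535 = 46294

46294


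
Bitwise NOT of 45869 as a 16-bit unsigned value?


~0b1011001100101101 = 0b100110011010010 = 19666 (16-bit unsigned)

19666


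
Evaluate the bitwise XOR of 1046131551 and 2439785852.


0b111110010110101011001101011111 ^ 0b10010001011011000010110101111100 = 0b10101111001101101001111000100011 = 2939592227

2939592227


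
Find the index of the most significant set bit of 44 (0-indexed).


0b101100. Highest set bit at position 5

5


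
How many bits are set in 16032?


0b11111010100000 has 7 set bits

7


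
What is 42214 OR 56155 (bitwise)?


0b1010010011100110 | 0b1101101101011011 = 0b1111111111111111 = 65535

65535


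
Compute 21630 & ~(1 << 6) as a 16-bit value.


21630 & ~(1 << 6) = 21566

21566


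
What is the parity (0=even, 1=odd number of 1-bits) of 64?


0b1000000 has 1 ones => parity 1

1


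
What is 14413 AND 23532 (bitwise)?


0b11100001001101 & 0b101101111101100 = 0b1100001001100 = 6220

6220


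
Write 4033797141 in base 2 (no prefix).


4033797141 = 11110000011011101101110000010101 in binary

11110000011011101101110000010101


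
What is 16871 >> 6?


0b100000111100111 >> 6 = 0b100000111 = 263

263


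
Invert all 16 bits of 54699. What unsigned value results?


54699 ^ 65535 = 10836

10836


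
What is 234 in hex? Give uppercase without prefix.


234 = EA hex

EA


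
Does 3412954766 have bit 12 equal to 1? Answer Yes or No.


0b11001011011011011000111010001110, bit 12 = 0. No

No


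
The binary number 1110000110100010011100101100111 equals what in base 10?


1110000110100010011100101100111 in decimal = 1892759911

1892759911


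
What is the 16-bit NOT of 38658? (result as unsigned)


~0b1001011100000010 = 0b110100011111101 = 26877 (16-bit unsigned)

26877


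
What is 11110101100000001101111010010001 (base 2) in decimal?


11110101100000001101111010010001 in decimal = 4118863505

4118863505


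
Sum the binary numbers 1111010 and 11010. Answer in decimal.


1111010 + 11010 = 10010100 = 148

148


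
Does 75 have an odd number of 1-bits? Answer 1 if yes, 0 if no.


0b1001011 has 4 ones => parity 0

0


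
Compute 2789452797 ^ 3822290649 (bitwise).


0b10100110010000111010101111111101 ^ 0b11100011110100111000011011011001 = 0b1000101100100000010110100100100 = 1167076644

1167076644


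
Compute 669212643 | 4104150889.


0b100111111000110101111111100011 | 0b11110100101000000101111101101001 = 0b11110111111000110101111111101011 = 4158873579

4158873579


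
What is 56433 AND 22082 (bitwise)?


0b1101110001110001 & 0b101011001000010 = 0b101010001000000 = 21568

21568


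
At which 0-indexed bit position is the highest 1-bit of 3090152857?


0b10111000001011111111110110011001. Highest set bit at position 31

31


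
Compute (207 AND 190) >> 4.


Step 1: 207 & 190 = 142
Step 2: 142 >> 4 = 8

8


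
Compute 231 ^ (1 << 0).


231 ^ (1 << 0) = 231 ^ 1 = 230

230


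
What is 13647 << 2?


0b11010101001111 << 2 = 0b1101010100111100 = 54588

54588


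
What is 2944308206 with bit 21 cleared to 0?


2944308206 & ~(1 << 21) = 2942211054

2942211054


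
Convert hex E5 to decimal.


E5 hex = 229 decimal

229


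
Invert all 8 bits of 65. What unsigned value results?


65 ^ 255 = 190

190


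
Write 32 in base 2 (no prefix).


32 = 100000 in binary

100000


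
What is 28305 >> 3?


0b110111010010001 >> 3 = 0b110111010010 = 3538

3538


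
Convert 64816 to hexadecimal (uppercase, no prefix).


64816 = FD30 hex

FD30


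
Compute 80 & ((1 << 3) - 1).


80 & 7 = 0

0


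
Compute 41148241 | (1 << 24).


41148241 | (1 << 24) = 41148241 | 16777216 = 57925457

57925457


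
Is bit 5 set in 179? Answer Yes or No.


0b10110011, bit 5 = 1. Yes

Yes


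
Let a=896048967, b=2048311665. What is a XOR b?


896048967 ^ 2048311665 = 1333681718

1333681718


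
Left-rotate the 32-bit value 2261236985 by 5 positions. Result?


Rotate 0b10000110110001111011110011111001 left by 5 (32-bit) = 0b11011000111101111001111100110000 = 3640106800

3640106800


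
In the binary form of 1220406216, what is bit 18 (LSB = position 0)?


0b1001000101111011110101111001000, position 18 = 1

1


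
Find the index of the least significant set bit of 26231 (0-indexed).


0b110011001110111. Lowest set bit at position 0

0


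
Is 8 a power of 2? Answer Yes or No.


0b1000. Only one bit set => Yes

Yes


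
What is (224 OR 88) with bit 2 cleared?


Step 1: 224 | 88 = 248
Step 2: 248 & ~(1 << 2) = 248

248


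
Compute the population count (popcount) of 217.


0b11011001 has 5 set bits

5


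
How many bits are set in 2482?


0b100110110010 has 6 set bits

6


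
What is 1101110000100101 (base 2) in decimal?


1101110000100101 in decimal = 56357

56357


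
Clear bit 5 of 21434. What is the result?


21434 & ~(1 << 5) = 21402

21402


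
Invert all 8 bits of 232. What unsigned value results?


232 ^ 255 = 23

23


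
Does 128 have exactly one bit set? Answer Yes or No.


0b10000000. Only one bit set => Yes

Yes


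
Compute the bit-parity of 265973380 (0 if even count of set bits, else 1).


0b1111110110100110111010000100 has 16 ones => parity 0

0


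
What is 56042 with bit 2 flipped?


56042 ^ (1 << 2) = 56042 ^ 4 = 56046

56046


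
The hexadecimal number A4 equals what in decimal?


A4 hex = 164 decimal

164


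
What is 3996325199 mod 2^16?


3996325199 & 65535 = 5455

5455


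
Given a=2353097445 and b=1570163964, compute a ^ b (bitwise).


2353097445 ^ 1570163964 = 3520570905

3520570905


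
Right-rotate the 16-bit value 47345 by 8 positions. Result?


Rotate 0b1011100011110001 right by 8 (16-bit) = 0b1111000110111000 = 61880

61880


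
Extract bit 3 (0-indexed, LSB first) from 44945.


0b1010111110010001, position 3 = 0

0


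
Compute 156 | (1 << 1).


156 | (1 << 1) = 156 | 2 = 158

158


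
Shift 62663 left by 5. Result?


0b1111010011000111 << 5 = 0b111101001100011100000 = 2005216

2005216


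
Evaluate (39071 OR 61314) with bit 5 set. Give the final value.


Step 1: 39071 | 61314 = 65439
Step 2: 65439 | (1 << 5) = 65439 | 32 = 65471

65471


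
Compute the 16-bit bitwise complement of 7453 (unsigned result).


~0b1110100011101 = 0b1110001011100010 = 58082 (16-bit unsigned)

58082


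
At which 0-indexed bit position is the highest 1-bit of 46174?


0b1011010001011110. Highest set bit at position 15

15


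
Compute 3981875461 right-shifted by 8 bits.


0b11101101010101101001100100000101 >> 8 = 0b111011010101011010011001 = 15554201

15554201


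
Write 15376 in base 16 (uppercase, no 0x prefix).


15376 = 3C10 hex

3C10


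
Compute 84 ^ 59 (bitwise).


0b1010100 ^ 0b111011 = 0b1101111 = 111

111


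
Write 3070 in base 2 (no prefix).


3070 = 101111111110 in binary

101111111110


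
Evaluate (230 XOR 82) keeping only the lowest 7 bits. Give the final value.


Step 1: 230 ^ 82 = 180
Step 2: 180 & 127 = 52

52


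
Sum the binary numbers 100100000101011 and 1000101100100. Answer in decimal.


100100000101011 + 1000101100100 = 101100110001111 = 22927

22927


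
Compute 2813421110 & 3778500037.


0b10100111101100010110011000110110 & 0b11100001001101110101010111000101 = 0b10100001001100010100010000000100 = 2704360452

2704360452


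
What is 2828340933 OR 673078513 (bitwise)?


0b10101000100101010000111011000101 | 0b101000000111100101110011110001 = 0b10101000100111110101111011110101 = 2829016821

2829016821


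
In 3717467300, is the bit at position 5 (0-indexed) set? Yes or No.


0b11011101100101000000110010100100, bit 5 = 1. Yes

Yes


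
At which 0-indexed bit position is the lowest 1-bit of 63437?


0b1111011111001101. Lowest set bit at position 0

0


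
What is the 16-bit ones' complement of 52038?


52038 ^ 65535 = 13497

13497


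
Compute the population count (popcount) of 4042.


0b111111001010 has 8 set bits

8


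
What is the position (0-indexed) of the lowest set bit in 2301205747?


0b10001001001010011001110011110011. Lowest set bit at position 0

0


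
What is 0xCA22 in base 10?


CA22 hex = 51746 decimal

51746


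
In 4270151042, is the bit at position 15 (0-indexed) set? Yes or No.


0b11111110100001010101010110000010, bit 15 = 0. No

No


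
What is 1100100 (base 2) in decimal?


1100100 in decimal = 100

100


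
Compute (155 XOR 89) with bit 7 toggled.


Step 1: 155 ^ 89 = 194
Step 2: 194 ^ (1 << 7) = 194 ^ 128 = 66

66


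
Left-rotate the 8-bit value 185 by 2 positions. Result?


Rotate 0b10111001 left by 2 (8-bit) = 0b11100110 = 230

230


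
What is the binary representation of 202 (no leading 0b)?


202 = 11001010 in binary

11001010


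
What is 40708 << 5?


0b1001111100000100 << 5 = 0b100111110000010000000 = 1302656

1302656


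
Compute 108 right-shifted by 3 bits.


0b1101100 >> 3 = 0b1101 = 13

13


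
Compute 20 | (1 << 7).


20 | (1 << 7) = 20 | 128 = 148

148


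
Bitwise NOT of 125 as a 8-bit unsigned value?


~0b1111101 = 0b10000010 = 130 (8-bit unsigned)

130


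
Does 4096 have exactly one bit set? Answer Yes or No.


0b1000000000000. Only one bit set => Yes

Yes


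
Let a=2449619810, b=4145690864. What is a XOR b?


2449619810 ^ 4145690864 = 1696072594

1696072594


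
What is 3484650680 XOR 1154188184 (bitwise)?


0b11001111101100111000110010111000 ^ 0b1000100110010111000001110011000 = 0b10001011011110000000111100100000 = 2339901216

2339901216


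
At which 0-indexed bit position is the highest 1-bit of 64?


0b1000000. Highest set bit at position 6

6


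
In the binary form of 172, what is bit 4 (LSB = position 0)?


0b10101100, position 4 = 0

0


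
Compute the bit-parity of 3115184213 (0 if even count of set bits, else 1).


0b10111001101011011111000001010101 has 18 ones => parity 0

0


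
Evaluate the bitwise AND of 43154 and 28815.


0b1010100010010010 & 0b111000010001111 = 0b10000010000010 = 8322

8322


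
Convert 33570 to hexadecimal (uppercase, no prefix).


33570 = 8322 hex

8322


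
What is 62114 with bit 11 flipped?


62114 ^ (1 << 11) = 62114 ^ 2048 = 64162

64162


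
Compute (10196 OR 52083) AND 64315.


Step 1: 10196 | 52083 = 61431
Step 2: 61431 & 64315 = 60211

60211


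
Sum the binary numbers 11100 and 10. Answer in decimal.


11100 + 10 = 11110 = 30

30


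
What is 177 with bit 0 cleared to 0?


177 & ~(1 << 0) = 176

176


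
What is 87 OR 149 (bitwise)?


0b1010111 | 0b10010101 = 0b11010111 = 215

215


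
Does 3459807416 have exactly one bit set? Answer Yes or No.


0b11001110001110000111100010111000. Multiple bits set => No

No


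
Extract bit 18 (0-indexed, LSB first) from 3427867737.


0b11001100010100010001110001011001, position 18 = 0

0


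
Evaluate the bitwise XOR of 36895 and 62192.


0b1001000000011111 ^ 0b1111001011110000 = 0b110001011101111 = 25327

25327


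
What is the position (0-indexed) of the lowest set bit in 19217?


0b100101100010001. Lowest set bit at position 0

0


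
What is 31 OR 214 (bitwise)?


0b11111 | 0b11010110 = 0b11011111 = 223

223


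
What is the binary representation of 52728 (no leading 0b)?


52728 = 1100110111111000 in binary

1100110111111000


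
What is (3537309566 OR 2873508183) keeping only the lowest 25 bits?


Step 1: 3537309566 | 2873508183 = 4225191807
Step 2: 4225191807 & 33554431 = 30887807

30887807


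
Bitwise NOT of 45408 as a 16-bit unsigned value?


~0b1011000101100000 = 0b100111010011111 = 20127 (16-bit unsigned)

20127


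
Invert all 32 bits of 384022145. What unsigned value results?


384022145 ^ 4294967295 = 3910945150

3910945150


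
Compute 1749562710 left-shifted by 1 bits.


0b1101000010010000011010101010110 << 1 = 0b11010000100100000110101010101100 = 3499125420

3499125420


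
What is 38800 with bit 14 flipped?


38800 ^ (1 << 14) = 38800 ^ 16384 = 55184

55184


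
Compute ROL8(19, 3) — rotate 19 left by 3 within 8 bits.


Rotate 0b10011 left by 3 (8-bit) = 0b10011000 = 152

152


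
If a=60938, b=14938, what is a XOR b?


60938 ^ 14938 = 54352

54352


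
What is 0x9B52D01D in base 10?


9B52D01D hex = 2605895709 decimal

2605895709


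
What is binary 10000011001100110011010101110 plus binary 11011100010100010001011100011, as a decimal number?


10000011001100110011010101110 + 11011100010100010001011100011 = 101011111100001000100110010001 = 737184145

737184145


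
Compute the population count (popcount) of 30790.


0b111100001000110 has 7 set bits

7


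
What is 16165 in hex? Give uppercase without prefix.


16165 = 3F25 hex

3F25


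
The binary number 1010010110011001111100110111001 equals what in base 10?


1010010110011001111100110111001 in decimal = 1389164985

1389164985


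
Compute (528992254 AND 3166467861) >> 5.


Step 1: 528992254 & 3166467861 = 478430996
Step 2: 478430996 >> 5 = 14950968

14950968


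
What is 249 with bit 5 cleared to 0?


249 & ~(1 << 5) = 217

217


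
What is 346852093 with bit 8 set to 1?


346852093 | (1 << 8) = 346852093 | 256 = 346852349

346852349


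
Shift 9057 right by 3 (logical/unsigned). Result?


0b10001101100001 >> 3 = 0b10001101100 = 1132

1132


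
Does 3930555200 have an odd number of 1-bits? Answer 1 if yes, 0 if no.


0b11101010010001111000001101000000 has 13 ones => parity 1

1


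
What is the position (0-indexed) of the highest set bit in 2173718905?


0b10000001100100000101000101111001. Highest set bit at position 31

31


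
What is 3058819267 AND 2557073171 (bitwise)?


0b10110110010100011110000011000011 & 0b10011000011010011101011100010011 = 0b10010000010000011100000000000011 = 2420228099

2420228099


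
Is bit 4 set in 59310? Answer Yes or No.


0b1110011110101110, bit 4 = 0. No

No


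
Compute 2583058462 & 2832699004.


0b10011001111101100101100000011110 & 0b10101000110101111000111001111100 = 0b10001000110101100000100000011100 = 2295728156

2295728156


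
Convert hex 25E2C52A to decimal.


25E2C52A hex = 635618602 decimal

635618602


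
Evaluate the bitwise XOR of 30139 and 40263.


0b111010110111011 ^ 0b1001110101000111 = 0b1110100011111100 = 59644

59644


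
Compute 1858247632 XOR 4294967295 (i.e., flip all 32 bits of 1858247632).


1858247632 ^ 4294967295 = 2436719663

2436719663


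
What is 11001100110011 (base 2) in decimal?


11001100110011 in decimal = 13107

13107


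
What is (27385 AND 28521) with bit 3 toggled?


Step 1: 27385 & 28521 = 27241
Step 2: 27241 ^ (1 << 3) = 27241 ^ 8 = 27233

27233


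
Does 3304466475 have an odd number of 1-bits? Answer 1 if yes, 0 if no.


0b11000100111101100010100000101011 has 15 ones => parity 1

1


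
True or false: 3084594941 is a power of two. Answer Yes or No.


0b10110111110110110010111011111101. Multiple bits set => No

No


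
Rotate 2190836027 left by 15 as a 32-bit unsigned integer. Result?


Rotate 0b10000010100101011000000100111011 left by 15 (32-bit) = 0b11000000100111011100000101001010 = 3231564106

3231564106


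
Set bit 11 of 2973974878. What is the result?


2973974878 | (1 << 11) = 2973974878 | 2048 = 2973976926

2973976926


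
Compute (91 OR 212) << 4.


Step 1: 91 | 212 = 223
Step 2: 223 << 4 = 3568

3568


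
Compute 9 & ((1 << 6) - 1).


9 & 63 = 9

9


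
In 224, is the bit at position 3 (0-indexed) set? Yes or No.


0b11100000, bit 3 = 0. No

No


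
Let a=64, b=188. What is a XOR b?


64 ^ 188 = 252

252


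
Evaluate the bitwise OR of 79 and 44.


0b1001111 | 0b101100 = 0b1101111 = 111

111


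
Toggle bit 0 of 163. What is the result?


163 ^ (1 << 0) = 163 ^ 1 = 162

162


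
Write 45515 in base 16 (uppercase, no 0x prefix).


45515 = B1CB hex

B1CB


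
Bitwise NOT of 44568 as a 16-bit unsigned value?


~0b1010111000011000 = 0b101000111100111 = 20967 (16-bit unsigned)

20967


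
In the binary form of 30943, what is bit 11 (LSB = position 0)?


0b111100011011111, position 11 = 1

1


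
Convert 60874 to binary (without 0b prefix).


60874 = 1110110111001010 in binary

1110110111001010


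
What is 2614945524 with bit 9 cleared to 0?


2614945524 & ~(1 << 9) = 2614945012

2614945012


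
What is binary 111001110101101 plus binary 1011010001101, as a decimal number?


111001110101101 + 1011010001101 = 1000101000111010 = 35386

35386


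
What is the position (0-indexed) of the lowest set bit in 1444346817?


0b1010110000101101111101111000001. Lowest set bit at position 0

0


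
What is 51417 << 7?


0b1100100011011001 << 7 = 0b11001000110110010000000 = 6581376

6581376


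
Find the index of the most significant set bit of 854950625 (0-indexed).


0b110010111101011000001011100001. Highest set bit at position 29

29


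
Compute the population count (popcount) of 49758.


0b1100001001011110 has 8 set bits

8


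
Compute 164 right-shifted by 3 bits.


0b10100100 >> 3 = 0b10100 = 20

20


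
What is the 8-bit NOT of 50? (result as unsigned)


~0b110010 = 0b11001101 = 205 (8-bit unsigned)

205


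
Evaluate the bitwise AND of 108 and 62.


0b1101100 & 0b111110 = 0b101100 = 44

44


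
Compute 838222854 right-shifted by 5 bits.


0b110001111101100100010000000110 >> 5 = 0b1100011111011001000100000 = 26194464

26194464


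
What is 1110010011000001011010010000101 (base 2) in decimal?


1110010011000001011010010000101 in decimal = 1918940293

1918940293


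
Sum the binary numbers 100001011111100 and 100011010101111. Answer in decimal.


100001011111100 + 100011010101111 = 1000100110101011 = 35243

35243


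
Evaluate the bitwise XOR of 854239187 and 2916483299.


0b110010111010101010011111010011 ^ 0b10101101110101100000000011100011 = 0b10011111001111001010011100110000 = 2671552304

2671552304


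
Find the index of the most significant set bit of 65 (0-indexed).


0b1000001. Highest set bit at position 6

6


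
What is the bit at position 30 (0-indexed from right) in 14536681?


0b110111011100111111101001, position 30 = 0

0


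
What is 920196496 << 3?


0b110110110110010001010110010000 << 3 = 0b110110110110010001010110010000000 = 7361571968

7361571968


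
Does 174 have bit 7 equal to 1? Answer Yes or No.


0b10101110, bit 7 = 1. Yes

Yes


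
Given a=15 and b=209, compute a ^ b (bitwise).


15 ^ 209 = 222

222


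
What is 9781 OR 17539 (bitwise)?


0b10011000110101 | 0b100010010000011 = 0b110011010110111 = 26295

26295


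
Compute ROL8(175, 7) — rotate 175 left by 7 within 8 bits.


Rotate 0b10101111 left by 7 (8-bit) = 0b11010111 = 215

215


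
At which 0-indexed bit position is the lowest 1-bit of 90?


0b1011010. Lowest set bit at position 1

1


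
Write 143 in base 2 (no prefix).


143 = 10001111 in binary

10001111


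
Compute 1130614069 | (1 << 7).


1130614069 | (1 << 7) = 1130614069 | 128 = 1130614197

1130614197


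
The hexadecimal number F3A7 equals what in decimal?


F3A7 hex = 62375 decimal

62375


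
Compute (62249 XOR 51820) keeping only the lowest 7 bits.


Step 1: 62249 ^ 51820 = 14661
Step 2: 14661 & 127 = 69

69


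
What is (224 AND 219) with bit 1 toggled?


Step 1: 224 & 219 = 192
Step 2: 192 ^ (1 << 1) = 192 ^ 2 = 194

194


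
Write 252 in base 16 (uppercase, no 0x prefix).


252 = FC hex

FC


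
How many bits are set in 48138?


0b1011110000001010 has 7 set bits

7


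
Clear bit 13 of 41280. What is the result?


41280 & ~(1 << 13) = 33088

33088


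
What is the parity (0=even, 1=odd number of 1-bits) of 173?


0b10101101 has 5 ones => parity 1

1


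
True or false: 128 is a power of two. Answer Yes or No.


0b10000000. Only one bit set => Yes

Yes


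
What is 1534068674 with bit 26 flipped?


1534068674 ^ (1 << 26) = 1534068674 ^ 67108864 = 1601177538

1601177538


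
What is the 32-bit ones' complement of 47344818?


47344818 ^ 4294967295 = 4247622477

4247622477


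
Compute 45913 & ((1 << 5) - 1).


45913 & 31 = 25

25


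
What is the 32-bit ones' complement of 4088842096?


4088842096 ^ 4294967295 = 206125199

206125199


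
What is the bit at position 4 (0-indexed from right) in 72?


0b1001000, position 4 = 0

0


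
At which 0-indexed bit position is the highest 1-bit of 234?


0b11101010. Highest set bit at position 7

7


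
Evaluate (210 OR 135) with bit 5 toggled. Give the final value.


Step 1: 210 | 135 = 215
Step 2: 215 ^ (1 << 5) = 215 ^ 32 = 247

247


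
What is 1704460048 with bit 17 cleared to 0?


1704460048 & ~(1 << 17) = 1704328976

1704328976


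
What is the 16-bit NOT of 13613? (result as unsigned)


~0b11010100101101 = 0b1100101011010010 = 51922 (16-bit unsigned)

51922


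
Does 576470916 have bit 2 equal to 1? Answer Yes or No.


0b100010010111000011111110000100, bit 2 = 1. Yes

Yes


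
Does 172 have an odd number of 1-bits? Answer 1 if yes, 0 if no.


0b10101100 has 4 ones => parity 0

0


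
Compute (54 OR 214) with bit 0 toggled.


Step 1: 54 | 214 = 246
Step 2: 246 ^ (1 << 0) = 246 ^ 1 = 247

247


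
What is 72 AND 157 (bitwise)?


0b1001000 & 0b10011101 = 0b1000 = 8

8


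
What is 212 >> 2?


0b11010100 >> 2 = 0b110101 = 53

53


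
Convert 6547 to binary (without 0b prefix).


6547 = 1100110010011 in binary

1100110010011


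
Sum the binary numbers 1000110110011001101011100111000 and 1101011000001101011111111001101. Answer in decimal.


1000110110011001101011100111000 + 1101011000001101011111111001101 = 10110001110100111001011100000101 = 2983433989

2983433989


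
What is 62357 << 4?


0b1111001110010101 << 4 = 0b11110011100101010000 = 997712

997712


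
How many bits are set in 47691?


0b1011101001001011 has 9 set bits

9


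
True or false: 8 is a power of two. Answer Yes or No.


0b1000. Only one bit set => Yes

Yes


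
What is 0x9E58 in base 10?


9E58 hex = 40536 decimal

40536


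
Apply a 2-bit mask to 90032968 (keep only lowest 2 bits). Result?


90032968 & 3 = 0

0


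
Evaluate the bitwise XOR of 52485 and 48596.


0b1100110100000101 ^ 0b1011110111010100 = 0b111000011010001 = 28881

28881


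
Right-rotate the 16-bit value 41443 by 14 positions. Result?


Rotate 0b1010000111100011 right by 14 (16-bit) = 0b1000011110001110 = 34702

34702


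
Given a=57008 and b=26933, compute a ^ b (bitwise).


57008 ^ 26933 = 46981

46981


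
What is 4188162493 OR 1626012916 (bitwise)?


0b11111001101000100100100110111101 | 0b1100000111010101111110011110100 = 0b11111001111010101111110111111101 = 4192927229

4192927229


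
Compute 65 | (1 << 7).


65 | (1 << 7) = 65 | 128 = 193

193


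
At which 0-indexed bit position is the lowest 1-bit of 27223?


0b110101001010111. Lowest set bit at position 0

0


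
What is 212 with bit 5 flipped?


212 ^ (1 << 5) = 212 ^ 32 = 244

244


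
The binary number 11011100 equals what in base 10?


11011100 in decimal = 220

220


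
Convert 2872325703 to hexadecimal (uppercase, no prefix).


2872325703 = AB343647 hex

AB343647


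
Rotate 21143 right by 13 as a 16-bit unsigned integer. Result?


Rotate 0b101001010010111 right by 13 (16-bit) = 0b1001010010111010 = 38074

38074


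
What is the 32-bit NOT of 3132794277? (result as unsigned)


~0b10111010101110101010010110100101 = 0b1000101010001010101101001011010 = 1162173018 (32-bit unsigned)

1162173018


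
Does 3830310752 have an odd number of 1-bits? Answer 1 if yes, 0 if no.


0b11100100010011011110011101100000 has 16 ones => parity 0

0


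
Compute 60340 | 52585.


0b1110101110110100 | 0b1100110101101001 = 0b1110111111111101 = 61437

61437


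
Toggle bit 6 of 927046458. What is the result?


927046458 ^ (1 << 6) = 927046458 ^ 64 = 927046522

927046522


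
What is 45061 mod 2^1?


45061 & 1 = 1

1


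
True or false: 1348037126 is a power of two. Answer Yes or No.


0b1010000010110010110101000000110. Multiple bits set => No

No


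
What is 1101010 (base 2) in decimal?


1101010 in decimal = 106

106


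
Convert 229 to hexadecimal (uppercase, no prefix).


229 = E5 hex

E5


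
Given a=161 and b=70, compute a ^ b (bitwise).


161 ^ 70 = 231

231


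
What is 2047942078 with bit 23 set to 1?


2047942078 | (1 << 23) = 2047942078 | 8388608 = 2056330686

2056330686


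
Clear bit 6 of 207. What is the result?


207 & ~(1 << 6) = 143

143


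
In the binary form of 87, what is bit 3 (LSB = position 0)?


0b1010111, position 3 = 0

0


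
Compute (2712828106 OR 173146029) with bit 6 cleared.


Step 1: 2712828106 | 173146029 = 2884894703
Step 2: 2884894703 & ~(1 << 6) = 2884894639

2884894639


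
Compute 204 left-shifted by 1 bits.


0b11001100 << 1 = 0b110011000 = 408

408


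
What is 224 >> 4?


0b11100000 >> 4 = 0b1110 = 14

14


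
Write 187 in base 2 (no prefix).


187 = 10111011 in binary

10111011


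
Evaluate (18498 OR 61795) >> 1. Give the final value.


Step 1: 18498 | 61795 = 63843
Step 2: 63843 >> 1 = 31921

31921


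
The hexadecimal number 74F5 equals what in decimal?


74F5 hex = 29941 decimal

29941


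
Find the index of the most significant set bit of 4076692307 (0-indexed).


0b11110010111111010110001101010011. Highest set bit at position 31

31


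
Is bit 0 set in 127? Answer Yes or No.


0b1111111, bit 0 = 1. Yes

Yes


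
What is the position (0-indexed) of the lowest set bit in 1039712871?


0b111101111110001100001001100111. Lowest set bit at position 0

0


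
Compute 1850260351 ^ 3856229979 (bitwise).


0b1101110010010001011101101111111 ^ 0b11100101110110010110011001011011 = 0b10001011100100011101110100100100 = 2341592356

2341592356


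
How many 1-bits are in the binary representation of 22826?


0b101100100101010 has 7 set bits

7


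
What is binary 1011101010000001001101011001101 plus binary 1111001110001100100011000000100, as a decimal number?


1011101010000001001101011001101 + 1111001110001100100011000000100 = 11010111000001101110000011010001 = 3607552209

3607552209


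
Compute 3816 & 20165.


0b111011101000 & 0b100111011000101 = 0b111011000000 = 3776

3776


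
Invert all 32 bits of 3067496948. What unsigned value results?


3067496948 ^ 4294967295 = 1227470347

1227470347


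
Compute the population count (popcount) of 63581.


0b1111100001011101 has 10 set bits

10


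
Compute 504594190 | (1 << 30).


504594190 | (1 << 30) = 504594190 | 1073741824 = 1578336014

1578336014


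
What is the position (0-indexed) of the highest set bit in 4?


0b100. Highest set bit at position 2

2


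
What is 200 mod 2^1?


200 & 1 = 0

0


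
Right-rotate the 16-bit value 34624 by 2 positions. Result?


Rotate 0b1000011101000000 right by 2 (16-bit) = 0b10000111010000 = 8656

8656


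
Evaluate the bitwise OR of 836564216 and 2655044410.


0b110001110111001111010011111000 | 0b10011110010000001100001100111010 = 0b10111111110111001111011111111010 = 3218929658

3218929658


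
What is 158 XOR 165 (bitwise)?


0b10011110 ^ 0b10100101 = 0b111011 = 59

59


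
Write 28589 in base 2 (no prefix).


28589 = 110111110101101 in binary

110111110101101


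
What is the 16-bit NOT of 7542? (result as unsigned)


~0b1110101110110 = 0b1110001010001001 = 57993 (16-bit unsigned)

57993


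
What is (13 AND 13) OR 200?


Step 1: 13 & 13 = 13
Step 2: 13 | 200 = 205

205


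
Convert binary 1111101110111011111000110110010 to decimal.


1111101110111011111000110110010 in decimal = 2111697330

2111697330


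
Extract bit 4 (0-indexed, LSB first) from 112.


0b1110000, position 4 = 1

1


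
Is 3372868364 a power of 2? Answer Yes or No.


0b11001001000010011110001100001100. Multiple bits set => No

No


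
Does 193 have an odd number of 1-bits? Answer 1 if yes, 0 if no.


0b11000001 has 3 ones => parity 1

1


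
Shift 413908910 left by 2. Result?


0b11000101010111011111110101110 << 2 = 0b1100010101011101111111010111000 = 1655635640

1655635640


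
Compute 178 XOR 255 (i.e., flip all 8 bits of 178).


178 ^ 255 = 77

77


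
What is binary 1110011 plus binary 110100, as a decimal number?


1110011 + 110100 = 10100111 = 167

167


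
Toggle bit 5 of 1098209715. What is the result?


1098209715 ^ (1 << 5) = 1098209715 ^ 32 = 1098209683

1098209683


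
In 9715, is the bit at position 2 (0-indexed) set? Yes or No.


0b10010111110011, bit 2 = 0. No

No


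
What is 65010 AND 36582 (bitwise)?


0b1111110111110010 & 0b1000111011100110 = 0b1000110011100010 = 36066

36066


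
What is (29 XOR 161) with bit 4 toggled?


Step 1: 29 ^ 161 = 188
Step 2: 188 ^ (1 << 4) = 188 ^ 16 = 172

172


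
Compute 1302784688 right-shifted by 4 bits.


0b1001101101001101110101010110000 >> 4 = 0b100110110100110111010101011 = 81424043

81424043


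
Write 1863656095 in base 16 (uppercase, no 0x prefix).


1863656095 = 6F15229F hex

6F15229F


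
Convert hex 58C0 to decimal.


58C0 hex = 22720 decimal

22720


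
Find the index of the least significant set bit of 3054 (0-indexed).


0b101111101110. Lowest set bit at position 1

1


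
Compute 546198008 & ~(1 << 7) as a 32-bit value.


546198008 & ~(1 << 7) = 546197880

546197880


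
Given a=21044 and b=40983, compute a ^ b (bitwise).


21044 ^ 40983 = 61987

61987


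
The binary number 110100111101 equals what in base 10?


110100111101 in decimal = 3389

3389


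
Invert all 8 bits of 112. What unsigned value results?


112 ^ 255 = 143

143


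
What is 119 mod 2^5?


119 & 31 = 23

23


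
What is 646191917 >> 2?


0b100110100001000001101100101101 >> 2 = 0b1001101000010000011011001011 = 161547979

161547979


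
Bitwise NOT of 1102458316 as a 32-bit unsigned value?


~0b1000001101101100010110111001100 = 0b10111110010010011101001000110011 = 3192508979 (32-bit unsigned)

3192508979


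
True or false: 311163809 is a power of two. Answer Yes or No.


0b10010100010111111101110100001. Multiple bits set => No

No


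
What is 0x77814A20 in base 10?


77814A20 hex = 2004961824 decimal

2004961824


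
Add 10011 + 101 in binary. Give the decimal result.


10011 + 101 = 11000 = 24

24


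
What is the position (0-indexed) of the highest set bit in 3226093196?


0b11000000010010100100011010001100. Highest set bit at position 31

31


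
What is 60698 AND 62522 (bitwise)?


0b1110110100011010 & 0b1111010000111010 = 0b1110010000011010 = 58394

58394


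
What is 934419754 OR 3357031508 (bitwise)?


0b110111101100100001110100101010 | 0b11001000000110000011110001010100 = 0b11111111101110100011110101111110 = 4290395518

4290395518


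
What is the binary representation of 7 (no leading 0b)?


7 = 111 in binary

111


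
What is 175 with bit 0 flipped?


175 ^ (1 << 0) = 175 ^ 1 = 174

174


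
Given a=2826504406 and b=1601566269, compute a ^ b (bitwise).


2826504406 ^ 1601566269 = 4144824043

4144824043


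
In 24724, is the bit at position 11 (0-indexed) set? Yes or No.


0b110000010010100, bit 11 = 0. No

No


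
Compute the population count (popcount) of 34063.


0b1000010100001111 has 7 set bits

7


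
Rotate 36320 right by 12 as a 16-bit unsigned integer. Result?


Rotate 0b1000110111100000 right by 12 (16-bit) = 0b1101111000001000 = 56840

56840


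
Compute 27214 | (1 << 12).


27214 | (1 << 12) = 27214 | 4096 = 31310

31310


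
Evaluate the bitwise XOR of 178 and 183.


0b10110010 ^ 0b10110111 = 0b101 = 5

5


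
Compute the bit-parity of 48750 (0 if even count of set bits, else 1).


0b1011111001101110 has 11 ones => parity 1

1


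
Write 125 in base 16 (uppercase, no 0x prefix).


125 = 7D hex

7D


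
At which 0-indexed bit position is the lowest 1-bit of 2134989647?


0b1111111010000010101101101001111. Lowest set bit at position 0

0


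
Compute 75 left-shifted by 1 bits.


0b1001011 << 1 = 0b10010110 = 150

150


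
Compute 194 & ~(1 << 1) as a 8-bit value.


194 & ~(1 << 1) = 192

192


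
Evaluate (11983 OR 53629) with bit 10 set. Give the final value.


Step 1: 11983 | 53629 = 65535
Step 2: 65535 | (1 << 10) = 65535 | 1024 = 65535

65535


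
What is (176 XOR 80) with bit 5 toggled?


Step 1: 176 ^ 80 = 224
Step 2: 224 ^ (1 << 5) = 224 ^ 32 = 192

192


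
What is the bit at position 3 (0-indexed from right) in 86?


0b1010110, position 3 = 0

0


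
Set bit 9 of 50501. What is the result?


50501 | (1 << 9) = 50501 | 512 = 51013

51013


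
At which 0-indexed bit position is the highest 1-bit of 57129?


0b1101111100101001. Highest set bit at position 15

15


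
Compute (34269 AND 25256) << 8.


Step 1: 34269 & 25256 = 136
Step 2: 136 << 8 = 34816

34816


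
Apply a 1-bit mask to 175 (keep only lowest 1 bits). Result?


175 & 1 = 1

1


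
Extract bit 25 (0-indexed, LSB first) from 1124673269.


0b1000011000010010010011011110101, position 25 = 1

1


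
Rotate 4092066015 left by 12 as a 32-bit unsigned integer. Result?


Rotate 0b11110011111001111111100011011111 left by 12 (32-bit) = 0b1111111100011011111111100111110 = 2140012350

2140012350


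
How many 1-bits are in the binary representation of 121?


0b1111001 has 5 set bits

5


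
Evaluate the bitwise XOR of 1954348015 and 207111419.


0b1110100011111001111101111101111 ^ 0b1100010110000100010011111011 = 0b1111000001001001011111100010100 = 2015674132

2015674132


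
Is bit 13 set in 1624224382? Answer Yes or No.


0b1100000110011111011001001111110, bit 13 = 1. Yes

Yes


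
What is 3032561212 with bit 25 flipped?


3032561212 ^ (1 << 25) = 3032561212 ^ 33554432 = 3066115644

3066115644


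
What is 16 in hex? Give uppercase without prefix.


16 = 10 hex

10


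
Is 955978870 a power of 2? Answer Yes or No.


0b111000111110110001010001110110. Multiple bits set => No

No


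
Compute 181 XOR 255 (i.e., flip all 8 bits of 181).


181 ^ 255 = 74

74


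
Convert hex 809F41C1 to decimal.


809F41C1 hex = 2157920705 decimal

2157920705


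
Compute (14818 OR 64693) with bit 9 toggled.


Step 1: 14818 | 64693 = 65015
Step 2: 65015 ^ (1 << 9) = 65015 ^ 512 = 65527

65527


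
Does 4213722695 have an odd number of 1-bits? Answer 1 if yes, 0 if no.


0b11111011001010000100111001000111 has 17 ones => parity 1

1


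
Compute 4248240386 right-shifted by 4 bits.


0b11111101001101110000000100000010 >> 4 = 0b1111110100110111000000010000 = 265515024

265515024


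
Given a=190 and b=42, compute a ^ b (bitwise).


190 ^ 42 = 148

148


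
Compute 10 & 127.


0b1010 & 0b1111111 = 0b1010 = 10

10


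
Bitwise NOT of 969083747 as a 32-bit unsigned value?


~0b111001110000110000101101100011 = 0b11000110001111001111010010011100 = 3325883548 (32-bit unsigned)

3325883548


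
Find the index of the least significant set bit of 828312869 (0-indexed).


0b110001010111110000110100100101. Lowest set bit at position 0

0
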